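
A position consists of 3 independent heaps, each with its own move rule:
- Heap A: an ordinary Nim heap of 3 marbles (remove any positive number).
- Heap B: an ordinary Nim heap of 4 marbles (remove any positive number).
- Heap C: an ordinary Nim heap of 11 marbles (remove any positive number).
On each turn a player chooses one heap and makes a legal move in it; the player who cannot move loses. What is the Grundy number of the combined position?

12

Heap A is a plain Nim heap of size 3, so its Grundy value is 3.
Heap B is a plain Nim heap of size 4, so its Grundy value is 4.
Heap C is a plain Nim heap of size 11, so its Grundy value is 11.
By the Sprague-Grundy theorem, the Grundy value of a sum of independent games is the XOR of the component values.
Combined value = 3 XOR 4 XOR 11 = 12.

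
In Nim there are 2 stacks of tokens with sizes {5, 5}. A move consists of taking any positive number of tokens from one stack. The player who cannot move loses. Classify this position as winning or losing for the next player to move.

Nim-sum: 5 ⊕ 5 = 0.
The nim-sum is 0, so this is a P-position: the player to move is in a losing position under optimal play.

Losing position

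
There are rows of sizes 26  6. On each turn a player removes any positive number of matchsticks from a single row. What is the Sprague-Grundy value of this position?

28

In binary:
  11010  (26)
  00110  (6)
  -----
  11100  (28)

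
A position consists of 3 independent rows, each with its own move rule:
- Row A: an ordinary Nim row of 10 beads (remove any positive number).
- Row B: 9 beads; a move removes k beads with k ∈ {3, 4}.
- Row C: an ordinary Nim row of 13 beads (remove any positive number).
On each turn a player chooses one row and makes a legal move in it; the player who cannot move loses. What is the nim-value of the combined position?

7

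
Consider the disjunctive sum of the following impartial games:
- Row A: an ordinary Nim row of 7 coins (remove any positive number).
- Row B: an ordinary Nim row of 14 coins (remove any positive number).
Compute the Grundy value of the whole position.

9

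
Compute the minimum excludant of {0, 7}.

0 is in the set but 1 is not, so the mex is 1.

1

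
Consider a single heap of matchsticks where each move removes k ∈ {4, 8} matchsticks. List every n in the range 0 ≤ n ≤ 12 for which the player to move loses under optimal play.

0, 1, 2, 3, 12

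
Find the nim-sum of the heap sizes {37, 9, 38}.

10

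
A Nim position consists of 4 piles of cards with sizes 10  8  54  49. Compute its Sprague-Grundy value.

5

Nim-sum: 10 XOR 8 XOR 54 XOR 49 = 5.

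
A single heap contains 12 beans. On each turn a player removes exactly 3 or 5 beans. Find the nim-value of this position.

Compute g(0), g(1), … for moves {3, 5}:
k:     0  1  2  3  4  5  6  7  8  9 10 11 12
g(k):  0  0  0  1  1  1  2  2  0  0  0  1  1
So g(12) = 1.

1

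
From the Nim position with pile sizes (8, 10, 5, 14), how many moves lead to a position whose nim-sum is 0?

Nim-sum: 8 ⊕ 10 ⊕ 5 ⊕ 14 = 9.
The overall nim-sum is X = 9. A pile of size p has a winning move iff p XOR X < p (reduce it to p XOR X).
  8: 8 XOR 9 = 1 < 8 — winning move (to 1).
  10: 10 XOR 9 = 3 < 10 — winning move (to 3).
  5: 5 XOR 9 = 12 ≥ 5 — no move.
  14: 14 XOR 9 = 7 < 14 — winning move (to 7).
That gives 3 winning moves.

3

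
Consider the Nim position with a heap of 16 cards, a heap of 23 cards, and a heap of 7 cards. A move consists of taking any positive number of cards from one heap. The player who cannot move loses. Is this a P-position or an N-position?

Nim-sum: 16 ⊕ 23 ⊕ 7 = 0.
The nim-sum is 0, so this is a P-position: the player to move is in a losing position under optimal play.

P-position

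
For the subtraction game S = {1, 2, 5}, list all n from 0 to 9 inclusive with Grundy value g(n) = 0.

0, 3, 6, 9

Build the Grundy sequence with g(k) = mex{g(k−s) : s ∈ {1, 2, 5}, s ≤ k}:
k:     0  1  2  3  4  5  6  7  8  9
g(k):  0  1  2  0  1  2  0  1  2  0
The P-positions (g = 0) in 0..9 are 0, 3, 6, 9.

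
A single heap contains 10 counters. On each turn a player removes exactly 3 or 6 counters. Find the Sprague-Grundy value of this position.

0

Compute g(0), g(1), … for moves {3, 6}:
g(0) = mex{} = 0
g(1) = mex{} = 0
g(2) = mex{} = 0
g(3) = mex{0} = 1
g(4) = mex{0} = 1
g(5) = mex{0} = 1
g(6) = mex{0,1} = 2
g(7) = mex{0,1} = 2
g(8) = mex{0,1} = 2
g(9) = mex{1,2} = 0
g(10) = mex{1,2} = 0
So g(10) = 0.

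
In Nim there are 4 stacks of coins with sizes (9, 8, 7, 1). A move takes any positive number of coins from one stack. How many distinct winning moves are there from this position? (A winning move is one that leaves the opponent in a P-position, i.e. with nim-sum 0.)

Nim-sum: 9 XOR 8 XOR 7 XOR 1 = 7.
The overall nim-sum is X = 7. A stack of size p has a winning move iff p XOR X < p (reduce it to p XOR X).
  9: 9 XOR 7 = 14 ≥ 9 — no move.
  8: 8 XOR 7 = 15 ≥ 8 — no move.
  7: 7 XOR 7 = 0 < 7 — winning move (to 0).
  1: 1 XOR 7 = 6 ≥ 1 — no move.
That gives 1 winning move.

1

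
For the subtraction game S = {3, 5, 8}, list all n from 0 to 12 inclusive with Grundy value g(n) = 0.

0, 1, 2, 11, 12

Grundy values for subtraction set {3, 5, 8}:
g(0) = mex{} = 0
g(1) = mex{} = 0
g(2) = mex{} = 0
g(3) = mex{0} = 1
g(4) = mex{0} = 1
g(5) = mex{0} = 1
g(6) = mex{0,1} = 2
g(7) = mex{0,1} = 2
g(8) = mex{0,1} = 2
g(9) = mex{0,1,2} = 3
g(10) = mex{0,1,2} = 3
g(11) = mex{1,2} = 0
g(12) = mex{1,2,3} = 0
The P-positions (g = 0) in 0..12 are 0, 1, 2, 11, 12.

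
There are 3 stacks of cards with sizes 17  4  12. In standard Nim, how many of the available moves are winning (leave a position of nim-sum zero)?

Compute the nim-sum pairwise:
17 XOR 4 = 21
21 XOR 12 = 25
The overall nim-sum is X = 25. A stack of size p has a winning move iff p XOR X < p (reduce it to p XOR X).
  17: 17 XOR 25 = 8 < 17 — winning move (to 8).
  4: 4 XOR 25 = 29 ≥ 4 — no move.
  12: 12 XOR 25 = 21 ≥ 12 — no move.
That gives 1 winning move.

1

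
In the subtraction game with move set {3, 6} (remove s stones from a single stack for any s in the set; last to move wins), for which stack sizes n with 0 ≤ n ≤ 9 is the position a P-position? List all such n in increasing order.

0, 1, 2, 9

Build the Grundy sequence with g(k) = mex{g(k−s) : s ∈ {3, 6}, s ≤ k}:
g(0) = mex{} = 0
g(1) = mex{} = 0
g(2) = mex{} = 0
g(3) = mex{0} = 1
g(4) = mex{0} = 1
g(5) = mex{0} = 1
g(6) = mex{0,1} = 2
g(7) = mex{0,1} = 2
g(8) = mex{0,1} = 2
g(9) = mex{1,2} = 0
The P-positions (g = 0) in 0..9 are 0, 1, 2, 9.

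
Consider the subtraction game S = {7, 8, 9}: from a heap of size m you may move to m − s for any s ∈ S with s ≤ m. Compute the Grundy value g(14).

Build the Grundy sequence with g(k) = mex{g(k−s) : s ∈ {7, 8, 9}, s ≤ k}:
g(0) = mex{} = 0
g(1) = mex{} = 0
g(2) = mex{} = 0
g(3) = mex{} = 0
g(4) = mex{} = 0
g(5) = mex{} = 0
g(6) = mex{} = 0
g(7) = mex{0} = 1
g(8) = mex{0} = 1
g(9) = mex{0} = 1
g(10) = mex{0} = 1
g(11) = mex{0} = 1
g(12) = mex{0} = 1
g(13) = mex{0} = 1
g(14) = mex{0,1} = 2
So g(14) = 2.

2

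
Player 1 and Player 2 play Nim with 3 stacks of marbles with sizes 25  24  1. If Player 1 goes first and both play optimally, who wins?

Compute the nim-sum pairwise:
25 XOR 24 = 1
1 XOR 1 = 0
The nim-sum is 0, so this is a P-position: the player to move is in a losing position under optimal play; Player 1 is about to move from it and so loses — Player 2 wins.

Player 2 wins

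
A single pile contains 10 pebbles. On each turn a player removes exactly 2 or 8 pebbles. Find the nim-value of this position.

Compute g(0), g(1), … for moves {2, 8}:
k:     0  1  2  3  4  5  6  7  8  9 10
g(k):  0  0  1  1  0  0  1  1  2  2  0
So g(10) = 0.

0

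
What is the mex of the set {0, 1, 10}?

2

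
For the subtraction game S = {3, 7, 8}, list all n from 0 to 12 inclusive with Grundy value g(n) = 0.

Build the Grundy sequence with g(k) = mex{g(k−s) : s ∈ {3, 7, 8}, s ≤ k}:
g(0) = mex{} = 0
g(1) = mex{} = 0
g(2) = mex{} = 0
g(3) = mex{0} = 1
g(4) = mex{0} = 1
g(5) = mex{0} = 1
g(6) = mex{1} = 0
g(7) = mex{0,1} = 2
g(8) = mex{0,1} = 2
g(9) = mex{0} = 1
g(10) = mex{0,1,2} = 3
g(11) = mex{1,2} = 0
g(12) = mex{1} = 0
The P-positions (g = 0) in 0..12 are 0, 1, 2, 6, 11, 12.

0, 1, 2, 6, 11, 12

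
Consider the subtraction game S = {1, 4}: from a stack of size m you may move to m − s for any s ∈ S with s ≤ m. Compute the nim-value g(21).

1

Compute g(0), g(1), … for moves {1, 4}:
k:     0  1  2  3  4  5  6  7  8  9 10 11 12 13 14 15 16 17 18 19 20 21
g(k):  0  1  0  1  2  0  1  0  1  2  0  1  0  1  2  0  1  0  1  2  0  1
So g(21) = 1.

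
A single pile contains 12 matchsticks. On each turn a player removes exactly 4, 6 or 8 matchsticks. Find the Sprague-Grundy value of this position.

Compute g(0), g(1), … for moves {4, 6, 8}:
g(0) = mex{} = 0
g(1) = mex{} = 0
g(2) = mex{} = 0
g(3) = mex{} = 0
g(4) = mex{0} = 1
g(5) = mex{0} = 1
g(6) = mex{0} = 1
g(7) = mex{0} = 1
g(8) = mex{0,1} = 2
g(9) = mex{0,1} = 2
g(10) = mex{0,1} = 2
g(11) = mex{0,1} = 2
g(12) = mex{1,2} = 0
So g(12) = 0.

0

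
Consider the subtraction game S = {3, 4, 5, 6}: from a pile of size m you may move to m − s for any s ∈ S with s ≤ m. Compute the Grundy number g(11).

0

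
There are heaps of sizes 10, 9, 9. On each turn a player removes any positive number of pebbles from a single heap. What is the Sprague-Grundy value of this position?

In binary:
  1010  (10)
  1001  (9)
  1001  (9)
  ----
  1010  (10)

10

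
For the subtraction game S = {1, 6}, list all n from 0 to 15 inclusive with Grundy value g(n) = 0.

0, 2, 4, 7, 9, 11, 14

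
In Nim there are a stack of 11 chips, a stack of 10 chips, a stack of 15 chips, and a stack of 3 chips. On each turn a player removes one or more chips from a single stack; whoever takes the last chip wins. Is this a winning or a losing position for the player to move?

Winning position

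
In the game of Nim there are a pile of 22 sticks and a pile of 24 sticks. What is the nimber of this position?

Nim-sum: 22 XOR 24 = 14.

14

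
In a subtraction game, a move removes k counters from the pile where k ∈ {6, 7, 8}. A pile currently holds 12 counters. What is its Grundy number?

2

Grundy values for subtraction set {6, 7, 8}:
k:     0  1  2  3  4  5  6  7  8  9 10 11 12
g(k):  0  0  0  0  0  0  1  1  1  1  1  1  2
So g(12) = 2.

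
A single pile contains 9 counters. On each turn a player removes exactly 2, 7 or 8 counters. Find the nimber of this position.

2

Grundy values for subtraction set {2, 7, 8}:
k:     0  1  2  3  4  5  6  7  8  9
g(k):  0  0  1  1  0  0  1  1  2  2
So g(9) = 2.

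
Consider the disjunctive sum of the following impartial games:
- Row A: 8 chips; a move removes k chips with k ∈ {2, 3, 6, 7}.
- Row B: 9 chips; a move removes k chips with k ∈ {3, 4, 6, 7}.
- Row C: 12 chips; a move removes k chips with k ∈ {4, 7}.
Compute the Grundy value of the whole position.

1

Grundy values for row A (subtraction set {2, 3, 6, 7}):
g(0) = mex{} = 0
g(1) = mex{} = 0
g(2) = mex{0} = 1
g(3) = mex{0} = 1
g(4) = mex{0,1} = 2
g(5) = mex{1} = 0
g(6) = mex{0,1,2} = 3
g(7) = mex{0,2} = 1
g(8) = mex{0,1,3} = 2
So g(8) = 2.
For row B, compute g(0), g(1), … with moves {3, 4, 6, 7}:
g(0) = mex{} = 0
g(1) = mex{} = 0
g(2) = mex{} = 0
g(3) = mex{0} = 1
g(4) = mex{0} = 1
g(5) = mex{0} = 1
g(6) = mex{0,1} = 2
g(7) = mex{0,1} = 2
g(8) = mex{0,1} = 2
g(9) = mex{0,1,2} = 3
So g(9) = 3.
For row C, compute g(0), g(1), … with moves {4, 7}:
g(0) = mex{} = 0
g(1) = mex{} = 0
g(2) = mex{} = 0
g(3) = mex{} = 0
g(4) = mex{0} = 1
g(5) = mex{0} = 1
g(6) = mex{0} = 1
g(7) = mex{0} = 1
g(8) = mex{0,1} = 2
g(9) = mex{0,1} = 2
g(10) = mex{0,1} = 2
g(11) = mex{1} = 0
g(12) = mex{1,2} = 0
So g(12) = 0.
By the Sprague-Grundy theorem, the Grundy value of a sum of independent games is the XOR of the component values.
Combined value = 2 ⊕ 3 ⊕ 0 = 1.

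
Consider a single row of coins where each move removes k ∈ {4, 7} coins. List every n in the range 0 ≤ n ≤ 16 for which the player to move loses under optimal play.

Build the Grundy sequence with g(k) = mex{g(k−s) : s ∈ {4, 7}, s ≤ k}:
k:     0  1  2  3  4  5  6  7  8  9 10 11 12 13 14 15 16
g(k):  0  0  0  0  1  1  1  1  2  2  2  0  0  0  0  1  1
The P-positions (g = 0) in 0..16 are 0, 1, 2, 3, 11, 12, 13, 14.

0, 1, 2, 3, 11, 12, 13, 14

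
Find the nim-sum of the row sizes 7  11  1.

13

Compute the nim-sum pairwise:
7 XOR 11 = 12
12 XOR 1 = 13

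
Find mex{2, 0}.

0 is in the set but 1 is not, so the mex is 1.

1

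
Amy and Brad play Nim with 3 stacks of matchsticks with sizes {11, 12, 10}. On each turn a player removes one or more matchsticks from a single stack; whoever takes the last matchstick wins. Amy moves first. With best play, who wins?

Amy wins

Compute the nim-sum pairwise:
11 XOR 12 = 7
7 XOR 10 = 13
The nim-sum is 13 ≠ 0, so this is an N-position: the player to move can win; Amy has a winning move.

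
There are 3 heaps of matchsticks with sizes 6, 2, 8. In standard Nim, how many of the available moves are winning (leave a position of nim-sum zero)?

1

Write each in binary and XOR column by column:
  0110  (6)
  0010  (2)
  1000  (8)
  ----
  1100  (12)
The overall nim-sum is X = 12. A heap of size p has a winning move iff p XOR X < p (reduce it to p XOR X).
  6: 6 XOR 12 = 10 ≥ 6 — no move.
  2: 2 XOR 12 = 14 ≥ 2 — no move.
  8: 8 XOR 12 = 4 < 8 — winning move (to 4).
That gives 1 winning move.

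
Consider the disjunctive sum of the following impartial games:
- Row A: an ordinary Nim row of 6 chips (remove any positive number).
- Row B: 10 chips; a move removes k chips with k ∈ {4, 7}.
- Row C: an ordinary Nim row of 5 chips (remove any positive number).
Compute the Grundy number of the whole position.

Row A is a plain Nim row of size 6, so its Grundy value is 6.
For row B, compute g(0), g(1), … with moves {4, 7}:
g(0) = mex{} = 0
g(1) = mex{} = 0
g(2) = mex{} = 0
g(3) = mex{} = 0
g(4) = mex{0} = 1
g(5) = mex{0} = 1
g(6) = mex{0} = 1
g(7) = mex{0} = 1
g(8) = mex{0,1} = 2
g(9) = mex{0,1} = 2
g(10) = mex{0,1} = 2
So g(10) = 2.
Row C is a plain Nim row of size 5, so its Grundy value is 5.
By the Sprague-Grundy theorem, the Grundy value of a sum of independent games is the XOR of the component values.
Combined value = 6 XOR 2 XOR 5 = 1.

1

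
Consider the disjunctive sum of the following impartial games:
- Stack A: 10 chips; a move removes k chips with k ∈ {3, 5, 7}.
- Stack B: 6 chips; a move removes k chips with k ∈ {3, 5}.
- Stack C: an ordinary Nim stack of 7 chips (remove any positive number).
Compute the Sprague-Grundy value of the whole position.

5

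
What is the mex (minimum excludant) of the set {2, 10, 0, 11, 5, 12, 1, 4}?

The values 0, 1, 2 are all present; 3 is the first non-negative integer missing from the set.

3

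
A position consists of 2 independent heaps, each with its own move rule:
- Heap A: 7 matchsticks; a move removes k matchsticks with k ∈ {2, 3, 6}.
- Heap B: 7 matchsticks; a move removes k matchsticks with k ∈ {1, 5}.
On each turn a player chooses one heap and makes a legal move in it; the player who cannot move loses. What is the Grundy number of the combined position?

0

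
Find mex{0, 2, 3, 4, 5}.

0 is in the set but 1 is not, so the mex is 1.

1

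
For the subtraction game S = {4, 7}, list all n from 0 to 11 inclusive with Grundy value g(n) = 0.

0, 1, 2, 3, 11

Grundy values for subtraction set {4, 7}:
k:     0  1  2  3  4  5  6  7  8  9 10 11
g(k):  0  0  0  0  1  1  1  1  2  2  2  0
The P-positions (g = 0) in 0..11 are 0, 1, 2, 3, 11.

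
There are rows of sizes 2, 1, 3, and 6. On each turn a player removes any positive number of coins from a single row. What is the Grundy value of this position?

6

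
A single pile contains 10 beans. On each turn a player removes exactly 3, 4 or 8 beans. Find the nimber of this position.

1

Compute g(0), g(1), … for moves {3, 4, 8}:
k:     0  1  2  3  4  5  6  7  8  9 10
g(k):  0  0  0  1  1  1  2  0  2  3  1
So g(10) = 1.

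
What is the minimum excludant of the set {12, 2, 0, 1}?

3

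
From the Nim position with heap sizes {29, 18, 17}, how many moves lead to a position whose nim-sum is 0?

Compute the nim-sum pairwise:
29 XOR 18 = 15
15 XOR 17 = 30
The overall nim-sum is X = 30. A heap of size p has a winning move iff p XOR X < p (reduce it to p XOR X).
  29: 29 XOR 30 = 3 < 29 — winning move (to 3).
  18: 18 XOR 30 = 12 < 18 — winning move (to 12).
  17: 17 XOR 30 = 15 < 17 — winning move (to 15).
That gives 3 winning moves.

3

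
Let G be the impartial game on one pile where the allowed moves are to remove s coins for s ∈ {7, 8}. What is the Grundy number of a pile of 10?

1

Grundy values for subtraction set {7, 8}:
g(0) = mex{} = 0
g(1) = mex{} = 0
g(2) = mex{} = 0
g(3) = mex{} = 0
g(4) = mex{} = 0
g(5) = mex{} = 0
g(6) = mex{} = 0
g(7) = mex{0} = 1
g(8) = mex{0} = 1
g(9) = mex{0} = 1
g(10) = mex{0} = 1
So g(10) = 1.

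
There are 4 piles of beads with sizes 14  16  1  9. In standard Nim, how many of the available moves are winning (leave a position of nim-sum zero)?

1

Compute the nim-sum pairwise:
14 XOR 16 = 30
30 XOR 1 = 31
31 XOR 9 = 22
The overall nim-sum is X = 22. A pile of size p has a winning move iff p XOR X < p (reduce it to p XOR X).
  14: 14 XOR 22 = 24 ≥ 14 — no move.
  16: 16 XOR 22 = 6 < 16 — winning move (to 6).
  1: 1 XOR 22 = 23 ≥ 1 — no move.
  9: 9 XOR 22 = 31 ≥ 9 — no move.
That gives 1 winning move.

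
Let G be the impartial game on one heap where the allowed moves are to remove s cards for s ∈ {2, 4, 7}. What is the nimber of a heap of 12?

0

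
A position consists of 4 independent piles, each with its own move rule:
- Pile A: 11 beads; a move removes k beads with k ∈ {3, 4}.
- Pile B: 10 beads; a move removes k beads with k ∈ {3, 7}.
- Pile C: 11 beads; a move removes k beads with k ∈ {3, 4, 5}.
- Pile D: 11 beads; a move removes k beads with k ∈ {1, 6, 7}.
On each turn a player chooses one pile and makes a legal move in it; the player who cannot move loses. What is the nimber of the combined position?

3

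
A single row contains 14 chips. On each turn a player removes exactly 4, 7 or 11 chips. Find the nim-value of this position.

Build the Grundy sequence with g(k) = mex{g(k−s) : s ∈ {4, 7, 11}, s ≤ k}:
k:     0  1  2  3  4  5  6  7  8  9 10 11 12 13 14
g(k):  0  0  0  0  1  1  1  1  2  2  2  2  3  3  3
So g(14) = 3.

3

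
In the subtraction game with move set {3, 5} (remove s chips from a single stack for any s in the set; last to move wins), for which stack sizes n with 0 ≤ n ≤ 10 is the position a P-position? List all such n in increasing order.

0, 1, 2, 8, 9, 10

Grundy values for subtraction set {3, 5}:
g(0) = mex{} = 0
g(1) = mex{} = 0
g(2) = mex{} = 0
g(3) = mex{0} = 1
g(4) = mex{0} = 1
g(5) = mex{0} = 1
g(6) = mex{0,1} = 2
g(7) = mex{0,1} = 2
g(8) = mex{1} = 0
g(9) = mex{1,2} = 0
g(10) = mex{1,2} = 0
The P-positions (g = 0) in 0..10 are 0, 1, 2, 8, 9, 10.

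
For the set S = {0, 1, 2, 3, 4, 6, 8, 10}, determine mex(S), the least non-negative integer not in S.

The values 0, 1, 2, 3, 4 are all present; 5 is the first non-negative integer missing from the set.

5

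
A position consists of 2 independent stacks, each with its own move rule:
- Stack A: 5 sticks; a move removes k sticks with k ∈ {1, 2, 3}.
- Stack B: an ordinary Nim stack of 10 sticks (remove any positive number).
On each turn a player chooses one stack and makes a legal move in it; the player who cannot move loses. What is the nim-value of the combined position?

Grundy values for stack A (subtraction set {1, 2, 3}):
g(0) = mex{} = 0
g(1) = mex{0} = 1
g(2) = mex{0,1} = 2
g(3) = mex{0,1,2} = 3
g(4) = mex{1,2,3} = 0
g(5) = mex{0,2,3} = 1
So g(5) = 1.
Stack B is a plain Nim stack of size 10, so its Grundy value is 10.
By the Sprague-Grundy theorem, the Grundy value of a sum of independent games is the XOR of the component values.
Combined value = 1 ⊕ 10 = 11.

11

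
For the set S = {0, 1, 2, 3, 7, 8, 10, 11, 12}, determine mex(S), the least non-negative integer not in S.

The values 0, 1, 2, 3 are all present; 4 is the first non-negative integer missing from the set.

4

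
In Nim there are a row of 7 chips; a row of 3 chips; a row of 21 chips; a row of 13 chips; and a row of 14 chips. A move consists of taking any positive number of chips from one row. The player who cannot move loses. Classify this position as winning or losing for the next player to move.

Bitwise XOR of the heap sizes:
  00111  (7)
  00011  (3)
  10101  (21)
  01101  (13)
  01110  (14)
  -----
  10010  (18)
The nim-sum is 18 ≠ 0, so this is an N-position: the player to move can win.

Winning position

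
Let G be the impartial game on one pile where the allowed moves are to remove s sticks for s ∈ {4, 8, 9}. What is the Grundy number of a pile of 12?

Grundy values for subtraction set {4, 8, 9}:
k:     0  1  2  3  4  5  6  7  8  9 10 11 12
g(k):  0  0  0  0  1  1  1  1  2  2  2  2  3
So g(12) = 3.

3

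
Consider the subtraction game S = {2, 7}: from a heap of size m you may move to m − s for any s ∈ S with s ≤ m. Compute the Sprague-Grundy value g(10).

0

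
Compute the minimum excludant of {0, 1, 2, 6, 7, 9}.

The values 0, 1, 2 are all present; 3 is the first non-negative integer missing from the set.

3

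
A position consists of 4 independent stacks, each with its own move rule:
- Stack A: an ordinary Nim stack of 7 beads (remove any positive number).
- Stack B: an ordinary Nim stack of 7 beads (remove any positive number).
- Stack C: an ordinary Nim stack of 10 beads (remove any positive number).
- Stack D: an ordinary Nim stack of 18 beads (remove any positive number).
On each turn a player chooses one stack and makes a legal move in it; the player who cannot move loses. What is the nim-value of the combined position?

Stack A is a plain Nim stack of size 7, so its Grundy value is 7.
Stack B is a plain Nim stack of size 7, so its Grundy value is 7.
Stack C is a plain Nim stack of size 10, so its Grundy value is 10.
Stack D is a plain Nim stack of size 18, so its Grundy value is 18.
The value of a disjunctive sum is the nim-sum of the parts.
Combined value = 7 XOR 7 XOR 10 XOR 18 = 24.

24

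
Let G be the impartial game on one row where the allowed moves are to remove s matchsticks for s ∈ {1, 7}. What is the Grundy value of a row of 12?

Build the Grundy sequence with g(k) = mex{g(k−s) : s ∈ {1, 7}, s ≤ k}:
g(0) = mex{} = 0
g(1) = mex{0} = 1
g(2) = mex{1} = 0
g(3) = mex{0} = 1
g(4) = mex{1} = 0
g(5) = mex{0} = 1
g(6) = mex{1} = 0
g(7) = mex{0} = 1
g(8) = mex{1} = 0
g(9) = mex{0} = 1
g(10) = mex{1} = 0
g(11) = mex{0} = 1
g(12) = mex{1} = 0
So g(12) = 0.

0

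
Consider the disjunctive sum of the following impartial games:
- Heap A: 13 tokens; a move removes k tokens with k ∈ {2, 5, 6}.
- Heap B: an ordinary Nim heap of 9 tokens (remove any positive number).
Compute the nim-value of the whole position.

8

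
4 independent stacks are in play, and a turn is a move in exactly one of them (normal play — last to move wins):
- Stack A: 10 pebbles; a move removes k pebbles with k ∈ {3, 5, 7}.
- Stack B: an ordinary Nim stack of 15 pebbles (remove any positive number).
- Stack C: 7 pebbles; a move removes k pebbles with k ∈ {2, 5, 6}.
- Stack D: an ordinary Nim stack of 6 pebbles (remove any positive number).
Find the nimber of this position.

10

Grundy values for stack A (subtraction set {3, 5, 7}):
k:     0  1  2  3  4  5  6  7  8  9 10
g(k):  0  0  0  1  1  1  2  2  2  3  0
So g(10) = 0.
Stack B is a plain Nim stack of size 15, so its Grundy value is 15.
Build the Grundy sequence for stack C with g(k) = mex{g(k−s) : s ∈ {2, 5, 6}, s ≤ k}:
g(0) = mex{} = 0
g(1) = mex{} = 0
g(2) = mex{0} = 1
g(3) = mex{0} = 1
g(4) = mex{1} = 0
g(5) = mex{0,1} = 2
g(6) = mex{0} = 1
g(7) = mex{0,1,2} = 3
So g(7) = 3.
Stack D is a plain Nim stack of size 6, so its Grundy value is 6.
The value of a disjunctive sum is the nim-sum of the parts.
Combined value = 0 ⊕ 15 ⊕ 3 ⊕ 6 = 10.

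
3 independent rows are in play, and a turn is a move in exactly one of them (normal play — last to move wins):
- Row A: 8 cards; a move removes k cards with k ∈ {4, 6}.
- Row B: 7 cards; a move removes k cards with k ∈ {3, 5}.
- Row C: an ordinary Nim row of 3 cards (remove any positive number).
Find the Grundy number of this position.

3

For row A, compute g(0), g(1), … with moves {4, 6}:
g(0) = mex{} = 0
g(1) = mex{} = 0
g(2) = mex{} = 0
g(3) = mex{} = 0
g(4) = mex{0} = 1
g(5) = mex{0} = 1
g(6) = mex{0} = 1
g(7) = mex{0} = 1
g(8) = mex{0,1} = 2
So g(8) = 2.
Grundy values for row B (subtraction set {3, 5}):
g(0) = mex{} = 0
g(1) = mex{} = 0
g(2) = mex{} = 0
g(3) = mex{0} = 1
g(4) = mex{0} = 1
g(5) = mex{0} = 1
g(6) = mex{0,1} = 2
g(7) = mex{0,1} = 2
So g(7) = 2.
Row C is a plain Nim row of size 3, so its Grundy value is 3.
By the Sprague-Grundy theorem, the Grundy value of a sum of independent games is the XOR of the component values.
Combined value = 2 ⊕ 2 ⊕ 3 = 3.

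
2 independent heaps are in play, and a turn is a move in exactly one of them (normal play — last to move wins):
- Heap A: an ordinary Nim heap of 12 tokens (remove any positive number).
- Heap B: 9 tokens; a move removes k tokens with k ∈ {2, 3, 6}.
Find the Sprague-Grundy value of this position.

Heap A is a plain Nim heap of size 12, so its Grundy value is 12.
Grundy values for heap B (subtraction set {2, 3, 6}):
g(0) = mex{} = 0
g(1) = mex{} = 0
g(2) = mex{0} = 1
g(3) = mex{0} = 1
g(4) = mex{0,1} = 2
g(5) = mex{1} = 0
g(6) = mex{0,1,2} = 3
g(7) = mex{0,2} = 1
g(8) = mex{0,1,3} = 2
g(9) = mex{1,3} = 0
So g(9) = 0.
The value of a disjunctive sum is the nim-sum of the parts.
Combined value = 12 ⊕ 0 = 12.

12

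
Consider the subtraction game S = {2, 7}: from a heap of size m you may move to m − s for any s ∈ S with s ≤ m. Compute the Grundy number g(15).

Grundy values for subtraction set {2, 7}:
k:     0  1  2  3  4  5  6  7  8  9 10 11 12 13 14 15
g(k):  0  0  1  1  0  0  1  1  2  0  0  1  1  0  0  1
So g(15) = 1.

1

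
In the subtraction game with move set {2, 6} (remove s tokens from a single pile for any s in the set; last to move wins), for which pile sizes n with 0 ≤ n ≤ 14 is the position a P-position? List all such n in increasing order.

Compute g(0), g(1), … for moves {2, 6}:
k:     0  1  2  3  4  5  6  7  8  9 10 11 12 13 14
g(k):  0  0  1  1  0  0  1  1  0  0  1  1  0  0  1
The P-positions (g = 0) in 0..14 are 0, 1, 4, 5, 8, 9, 12, 13.

0, 1, 4, 5, 8, 9, 12, 13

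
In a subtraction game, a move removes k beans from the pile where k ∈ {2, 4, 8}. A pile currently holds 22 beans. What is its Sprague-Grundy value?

2

Compute g(0), g(1), … for moves {2, 4, 8}:
k:     0  1  2  3  4  5  6  7  8  9 10 11 12 13 14 15 16 17 18 19 20 21 22
g(k):  0  0  1  1  2  2  0  0  1  1  2  2  0  0  1  1  2  2  0  0  1  1  2
So g(22) = 2.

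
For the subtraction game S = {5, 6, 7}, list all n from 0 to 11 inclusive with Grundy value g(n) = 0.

0, 1, 2, 3, 4

Grundy values for subtraction set {5, 6, 7}:
g(0) = mex{} = 0
g(1) = mex{} = 0
g(2) = mex{} = 0
g(3) = mex{} = 0
g(4) = mex{} = 0
g(5) = mex{0} = 1
g(6) = mex{0} = 1
g(7) = mex{0} = 1
g(8) = mex{0} = 1
g(9) = mex{0} = 1
g(10) = mex{0,1} = 2
g(11) = mex{0,1} = 2
The P-positions (g = 0) in 0..11 are 0, 1, 2, 3, 4.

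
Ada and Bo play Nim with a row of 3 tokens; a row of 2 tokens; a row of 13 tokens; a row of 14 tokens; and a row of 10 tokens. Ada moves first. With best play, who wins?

Ada wins

Nim-sum: 3 ^ 2 ^ 13 ^ 14 ^ 10 = 8.
The nim-sum is 8 ≠ 0, so this is an N-position: the player to move can win; Ada has a winning move.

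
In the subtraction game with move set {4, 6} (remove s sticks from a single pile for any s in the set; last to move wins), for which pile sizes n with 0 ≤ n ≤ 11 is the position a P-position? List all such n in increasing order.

0, 1, 2, 3, 10, 11

Build the Grundy sequence with g(k) = mex{g(k−s) : s ∈ {4, 6}, s ≤ k}:
k:     0  1  2  3  4  5  6  7  8  9 10 11
g(k):  0  0  0  0  1  1  1  1  2  2  0  0
The P-positions (g = 0) in 0..11 are 0, 1, 2, 3, 10, 11.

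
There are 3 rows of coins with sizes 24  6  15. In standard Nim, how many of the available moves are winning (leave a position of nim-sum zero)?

1

Compute the nim-sum pairwise:
24 ^ 6 = 30
30 ^ 15 = 17
The overall nim-sum is X = 17. A row of size p has a winning move iff p XOR X < p (reduce it to p XOR X).
  24: 24 XOR 17 = 9 < 24 — winning move (to 9).
  6: 6 XOR 17 = 23 ≥ 6 — no move.
  15: 15 XOR 17 = 30 ≥ 15 — no move.
That gives 1 winning move.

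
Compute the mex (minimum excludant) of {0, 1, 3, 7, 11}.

2

The values 0, 1 are all present; 2 is the first non-negative integer missing from the set.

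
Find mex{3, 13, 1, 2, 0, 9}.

The values 0, 1, 2, 3 are all present; 4 is the first non-negative integer missing from the set.

4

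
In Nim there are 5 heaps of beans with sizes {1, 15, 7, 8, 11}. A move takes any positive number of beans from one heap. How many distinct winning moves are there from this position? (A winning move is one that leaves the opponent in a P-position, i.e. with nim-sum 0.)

Write each in binary and XOR column by column:
  0001  (1)
  1111  (15)
  0111  (7)
  1000  (8)
  1011  (11)
  ----
  1010  (10)
The overall nim-sum is X = 10. A heap of size p has a winning move iff p XOR X < p (reduce it to p XOR X).
  1: 1 XOR 10 = 11 ≥ 1 — no move.
  15: 15 XOR 10 = 5 < 15 — winning move (to 5).
  7: 7 XOR 10 = 13 ≥ 7 — no move.
  8: 8 XOR 10 = 2 < 8 — winning move (to 2).
  11: 11 XOR 10 = 1 < 11 — winning move (to 1).
That gives 3 winning moves.

3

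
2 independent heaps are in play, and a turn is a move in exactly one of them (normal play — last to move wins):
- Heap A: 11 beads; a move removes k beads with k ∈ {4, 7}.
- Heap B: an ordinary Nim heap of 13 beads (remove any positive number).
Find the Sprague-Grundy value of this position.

Grundy values for heap A (subtraction set {4, 7}):
g(0) = mex{} = 0
g(1) = mex{} = 0
g(2) = mex{} = 0
g(3) = mex{} = 0
g(4) = mex{0} = 1
g(5) = mex{0} = 1
g(6) = mex{0} = 1
g(7) = mex{0} = 1
g(8) = mex{0,1} = 2
g(9) = mex{0,1} = 2
g(10) = mex{0,1} = 2
g(11) = mex{1} = 0
So g(11) = 0.
Heap B is a plain Nim heap of size 13, so its Grundy value is 13.
The value of a disjunctive sum is the nim-sum of the parts.
Combined value = 0 ⊕ 13 = 13.

13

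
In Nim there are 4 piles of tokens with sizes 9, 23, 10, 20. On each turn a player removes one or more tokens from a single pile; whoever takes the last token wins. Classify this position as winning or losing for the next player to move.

Losing position

Compute the nim-sum pairwise:
9 ⊕ 23 = 30
30 ⊕ 10 = 20
20 ⊕ 20 = 0
The nim-sum is 0, so this is a P-position: the player to move is in a losing position under optimal play.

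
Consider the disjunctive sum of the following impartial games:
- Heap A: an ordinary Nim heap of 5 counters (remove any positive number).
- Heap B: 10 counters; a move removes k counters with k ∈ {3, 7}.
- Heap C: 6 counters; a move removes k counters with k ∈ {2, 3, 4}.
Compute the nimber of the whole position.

Heap A is a plain Nim heap of size 5, so its Grundy value is 5.
Build the Grundy sequence for heap B with g(k) = mex{g(k−s) : s ∈ {3, 7}, s ≤ k}:
g(0) = mex{} = 0
g(1) = mex{} = 0
g(2) = mex{} = 0
g(3) = mex{0} = 1
g(4) = mex{0} = 1
g(5) = mex{0} = 1
g(6) = mex{1} = 0
g(7) = mex{0,1} = 2
g(8) = mex{0,1} = 2
g(9) = mex{0} = 1
g(10) = mex{1,2} = 0
So g(10) = 0.
Grundy values for heap C (subtraction set {2, 3, 4}):
g(0) = mex{} = 0
g(1) = mex{} = 0
g(2) = mex{0} = 1
g(3) = mex{0} = 1
g(4) = mex{0,1} = 2
g(5) = mex{0,1} = 2
g(6) = mex{1,2} = 0
So g(6) = 0.
The value of a disjunctive sum is the nim-sum of the parts.
Combined value = 5 XOR 0 XOR 0 = 5.

5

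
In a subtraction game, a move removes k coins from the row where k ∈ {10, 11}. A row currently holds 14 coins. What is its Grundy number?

Compute g(0), g(1), … for moves {10, 11}:
k:     0  1  2  3  4  5  6  7  8  9 10 11 12 13 14
g(k):  0  0  0  0  0  0  0  0  0  0  1  1  1  1  1
So g(14) = 1.

1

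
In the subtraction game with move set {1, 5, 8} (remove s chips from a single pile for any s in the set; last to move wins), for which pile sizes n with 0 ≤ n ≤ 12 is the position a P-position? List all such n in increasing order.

0, 2, 4, 6

Compute g(0), g(1), … for moves {1, 5, 8}:
g(0) = mex{} = 0
g(1) = mex{0} = 1
g(2) = mex{1} = 0
g(3) = mex{0} = 1
g(4) = mex{1} = 0
g(5) = mex{0} = 1
g(6) = mex{1} = 0
g(7) = mex{0} = 1
g(8) = mex{0,1} = 2
g(9) = mex{0,1,2} = 3
g(10) = mex{0,1,3} = 2
g(11) = mex{0,1,2} = 3
g(12) = mex{0,1,3} = 2
The P-positions (g = 0) in 0..12 are 0, 2, 4, 6.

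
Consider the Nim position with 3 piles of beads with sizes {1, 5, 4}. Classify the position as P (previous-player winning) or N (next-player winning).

P-position

Nim-sum: 1 XOR 5 XOR 4 = 0.
The nim-sum is 0, so this is a P-position: the player to move is in a losing position under optimal play.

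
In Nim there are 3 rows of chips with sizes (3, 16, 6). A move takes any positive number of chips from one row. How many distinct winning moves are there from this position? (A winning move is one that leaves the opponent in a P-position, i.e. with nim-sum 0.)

1

Compute the nim-sum pairwise:
3 ⊕ 16 = 19
19 ⊕ 6 = 21
The overall nim-sum is X = 21. A row of size p has a winning move iff p XOR X < p (reduce it to p XOR X).
  3: 3 XOR 21 = 22 ≥ 3 — no move.
  16: 16 XOR 21 = 5 < 16 — winning move (to 5).
  6: 6 XOR 21 = 19 ≥ 6 — no move.
That gives 1 winning move.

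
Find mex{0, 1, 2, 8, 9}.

3

The values 0, 1, 2 are all present; 3 is the first non-negative integer missing from the set.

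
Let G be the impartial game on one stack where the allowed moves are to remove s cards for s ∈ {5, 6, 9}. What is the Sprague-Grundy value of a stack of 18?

Build the Grundy sequence with g(k) = mex{g(k−s) : s ∈ {5, 6, 9}, s ≤ k}:
k:     0  1  2  3  4  5  6  7  8  9 10 11 12 13 14 15 16 17 18
g(k):  0  0  0  0  0  1  1  1  1  1  2  2  2  2  0  0  0  0  0
So g(18) = 0.

0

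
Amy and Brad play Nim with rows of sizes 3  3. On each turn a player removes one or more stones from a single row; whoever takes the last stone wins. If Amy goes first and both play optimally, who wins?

Brad wins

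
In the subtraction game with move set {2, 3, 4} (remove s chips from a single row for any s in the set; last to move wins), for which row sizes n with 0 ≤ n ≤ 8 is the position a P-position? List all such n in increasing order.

0, 1, 6, 7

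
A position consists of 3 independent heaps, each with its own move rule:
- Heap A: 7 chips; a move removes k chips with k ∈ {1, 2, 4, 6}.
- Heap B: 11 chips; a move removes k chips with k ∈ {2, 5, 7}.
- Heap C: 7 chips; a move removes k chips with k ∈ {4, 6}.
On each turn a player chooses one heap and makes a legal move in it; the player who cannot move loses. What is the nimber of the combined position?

6

For heap A, compute g(0), g(1), … with moves {1, 2, 4, 6}:
k:     0  1  2  3  4  5  6  7
g(k):  0  1  2  0  1  2  3  4
So g(7) = 4.
For heap B, compute g(0), g(1), … with moves {2, 5, 7}:
k:     0  1  2  3  4  5  6  7  8  9 10 11
g(k):  0  0  1  1  0  2  1  3  2  2  0  3
So g(11) = 3.
For heap C, compute g(0), g(1), … with moves {4, 6}:
k:     0  1  2  3  4  5  6  7
g(k):  0  0  0  0  1  1  1  1
So g(7) = 1.
The value of a disjunctive sum is the nim-sum of the parts.
Combined value = 4 XOR 3 XOR 1 = 6.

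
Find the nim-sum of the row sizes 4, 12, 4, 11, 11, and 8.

4

Nim-sum: 4 ^ 12 ^ 4 ^ 11 ^ 11 ^ 8 = 4.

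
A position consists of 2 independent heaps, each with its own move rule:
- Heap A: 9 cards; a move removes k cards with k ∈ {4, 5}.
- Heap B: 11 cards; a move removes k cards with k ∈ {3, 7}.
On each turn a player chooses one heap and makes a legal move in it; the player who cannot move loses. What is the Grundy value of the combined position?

Build the Grundy sequence for heap A with g(k) = mex{g(k−s) : s ∈ {4, 5}, s ≤ k}:
g(0) = mex{} = 0
g(1) = mex{} = 0
g(2) = mex{} = 0
g(3) = mex{} = 0
g(4) = mex{0} = 1
g(5) = mex{0} = 1
g(6) = mex{0} = 1
g(7) = mex{0} = 1
g(8) = mex{0,1} = 2
g(9) = mex{1} = 0
So g(9) = 0.
For heap B, compute g(0), g(1), … with moves {3, 7}:
k:     0  1  2  3  4  5  6  7  8  9 10 11
g(k):  0  0  0  1  1  1  0  2  2  1  0  0
So g(11) = 0.
By the Sprague-Grundy theorem, the Grundy value of a sum of independent games is the XOR of the component values.
Combined value = 0 XOR 0 = 0.

0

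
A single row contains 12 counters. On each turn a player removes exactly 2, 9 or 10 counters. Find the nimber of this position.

0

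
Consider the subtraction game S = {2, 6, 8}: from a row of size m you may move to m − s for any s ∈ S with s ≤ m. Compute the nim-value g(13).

2

Compute g(0), g(1), … for moves {2, 6, 8}:
k:     0  1  2  3  4  5  6  7  8  9 10 11 12 13
g(k):  0  0  1  1  0  0  1  1  2  2  3  3  2  2
So g(13) = 2.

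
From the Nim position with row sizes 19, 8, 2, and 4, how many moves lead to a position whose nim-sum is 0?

Nim-sum: 19 XOR 8 XOR 2 XOR 4 = 29.
The overall nim-sum is X = 29. A row of size p has a winning move iff p XOR X < p (reduce it to p XOR X).
  19: 19 XOR 29 = 14 < 19 — winning move (to 14).
  8: 8 XOR 29 = 21 ≥ 8 — no move.
  2: 2 XOR 29 = 31 ≥ 2 — no move.
  4: 4 XOR 29 = 25 ≥ 4 — no move.
That gives 1 winning move.

1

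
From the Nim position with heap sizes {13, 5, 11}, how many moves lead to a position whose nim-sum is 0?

Bitwise XOR of the heap sizes:
  1101  (13)
  0101  (5)
  1011  (11)
  ----
  0011  (3)
The overall nim-sum is X = 3. A heap of size p has a winning move iff p XOR X < p (reduce it to p XOR X).
  13: 13 XOR 3 = 14 ≥ 13 — no move.
  5: 5 XOR 3 = 6 ≥ 5 — no move.
  11: 11 XOR 3 = 8 < 11 — winning move (to 8).
That gives 1 winning move.

1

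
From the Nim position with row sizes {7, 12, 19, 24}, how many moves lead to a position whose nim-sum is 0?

0

Nim-sum: 7 XOR 12 XOR 19 XOR 24 = 0.
The nim-sum is already 0, so every move leaves a nonzero nim-sum — there are no winning moves.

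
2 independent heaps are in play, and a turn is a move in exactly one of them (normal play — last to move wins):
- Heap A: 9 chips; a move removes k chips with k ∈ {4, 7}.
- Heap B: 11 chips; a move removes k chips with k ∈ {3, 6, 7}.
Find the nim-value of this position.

Build the Grundy sequence for heap A with g(k) = mex{g(k−s) : s ∈ {4, 7}, s ≤ k}:
k:     0  1  2  3  4  5  6  7  8  9
g(k):  0  0  0  0  1  1  1  1  2  2
So g(9) = 2.
Build the Grundy sequence for heap B with g(k) = mex{g(k−s) : s ∈ {3, 6, 7}, s ≤ k}:
g(0) = mex{} = 0
g(1) = mex{} = 0
g(2) = mex{} = 0
g(3) = mex{0} = 1
g(4) = mex{0} = 1
g(5) = mex{0} = 1
g(6) = mex{0,1} = 2
g(7) = mex{0,1} = 2
g(8) = mex{0,1} = 2
g(9) = mex{0,1,2} = 3
g(10) = mex{1,2} = 0
g(11) = mex{1,2} = 0
So g(11) = 0.
By the Sprague-Grundy theorem, the Grundy value of a sum of independent games is the XOR of the component values.
Combined value = 2 ⊕ 0 = 2.

2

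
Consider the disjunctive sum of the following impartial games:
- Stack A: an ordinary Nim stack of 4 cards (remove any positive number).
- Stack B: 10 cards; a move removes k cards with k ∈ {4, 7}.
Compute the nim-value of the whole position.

6

Stack A is a plain Nim stack of size 4, so its Grundy value is 4.
Build the Grundy sequence for stack B with g(k) = mex{g(k−s) : s ∈ {4, 7}, s ≤ k}:
g(0) = mex{} = 0
g(1) = mex{} = 0
g(2) = mex{} = 0
g(3) = mex{} = 0
g(4) = mex{0} = 1
g(5) = mex{0} = 1
g(6) = mex{0} = 1
g(7) = mex{0} = 1
g(8) = mex{0,1} = 2
g(9) = mex{0,1} = 2
g(10) = mex{0,1} = 2
So g(10) = 2.
The value of a disjunctive sum is the nim-sum of the parts.
Combined value = 4 ⊕ 2 = 6.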